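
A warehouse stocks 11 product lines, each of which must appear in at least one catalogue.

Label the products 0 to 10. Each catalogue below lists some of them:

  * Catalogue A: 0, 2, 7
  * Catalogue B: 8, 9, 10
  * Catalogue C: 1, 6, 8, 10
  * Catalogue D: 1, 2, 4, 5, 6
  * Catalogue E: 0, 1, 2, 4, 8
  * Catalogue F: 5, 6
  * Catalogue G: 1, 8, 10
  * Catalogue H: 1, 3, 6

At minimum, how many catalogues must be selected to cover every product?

4

Take {A, B, D, H}. Their union is {0, 1, 2, 3, 4, 5, 6, 7, 8, 9, 10}, which is all 11 products.
No 3 of the 8 catalogues cover everything (all 56 combinations miss at least one product), so 4 is optimal.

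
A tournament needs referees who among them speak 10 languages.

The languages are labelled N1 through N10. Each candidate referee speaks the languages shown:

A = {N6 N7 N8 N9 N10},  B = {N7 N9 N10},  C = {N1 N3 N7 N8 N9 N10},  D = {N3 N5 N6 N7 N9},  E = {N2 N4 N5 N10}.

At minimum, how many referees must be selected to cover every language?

C and D and E together: C ∪ D ∪ E = {N1, N2, N3, N4, N5, N6, N7, N8, N9, N10} — every language is covered.
Only C contains N1, so C is forced; the remaining 4 languages need at least 2 more referees (each remaining referee adds at most 3) — so at least 3 referees are needed, and 3 is optimal.

3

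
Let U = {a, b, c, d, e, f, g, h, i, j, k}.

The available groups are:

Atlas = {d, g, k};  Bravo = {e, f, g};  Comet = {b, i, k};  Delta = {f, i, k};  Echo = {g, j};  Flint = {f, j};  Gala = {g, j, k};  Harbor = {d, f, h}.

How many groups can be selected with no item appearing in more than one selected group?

3

Comet, Echo, Harbor are pairwise disjoint (Comet={b,i,k}; Echo={g,j}; Harbor={d,f,h}).
Every remaining group overlaps one of these, and no 4 of the listed groups are pairwise disjoint, so 3 is the maximum.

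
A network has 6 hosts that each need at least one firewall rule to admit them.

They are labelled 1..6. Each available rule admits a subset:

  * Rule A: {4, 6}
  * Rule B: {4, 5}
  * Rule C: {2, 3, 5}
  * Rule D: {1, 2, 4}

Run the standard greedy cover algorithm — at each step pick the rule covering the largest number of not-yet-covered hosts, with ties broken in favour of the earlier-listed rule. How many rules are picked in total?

Greedy: pick C (covers 3 new) → pick A (covers 2 new) → pick D (covers 1 new). Total picks: 3.

3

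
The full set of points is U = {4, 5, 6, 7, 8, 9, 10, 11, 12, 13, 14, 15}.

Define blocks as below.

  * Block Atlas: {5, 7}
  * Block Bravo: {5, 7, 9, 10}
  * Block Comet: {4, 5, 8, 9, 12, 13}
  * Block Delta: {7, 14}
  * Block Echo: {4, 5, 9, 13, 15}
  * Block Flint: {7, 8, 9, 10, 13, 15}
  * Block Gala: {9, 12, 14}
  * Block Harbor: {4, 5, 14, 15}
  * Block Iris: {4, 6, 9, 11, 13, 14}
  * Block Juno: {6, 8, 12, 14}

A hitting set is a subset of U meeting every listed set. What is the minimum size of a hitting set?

The 3 points {4, 7, 12} hit every block.
No choice of 2 points meets every block, so 3 is the minimum.

3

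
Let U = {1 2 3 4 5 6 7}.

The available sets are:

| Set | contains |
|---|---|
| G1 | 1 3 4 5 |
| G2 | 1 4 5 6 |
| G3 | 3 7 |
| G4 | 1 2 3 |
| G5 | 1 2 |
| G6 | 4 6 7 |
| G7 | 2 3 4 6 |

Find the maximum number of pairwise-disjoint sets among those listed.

G4, G6 are pairwise disjoint (G4={1,2,3}; G6={4,6,7}).
Every remaining set overlaps one of these, and no 3 of the listed sets are pairwise disjoint, so 2 is the maximum.

2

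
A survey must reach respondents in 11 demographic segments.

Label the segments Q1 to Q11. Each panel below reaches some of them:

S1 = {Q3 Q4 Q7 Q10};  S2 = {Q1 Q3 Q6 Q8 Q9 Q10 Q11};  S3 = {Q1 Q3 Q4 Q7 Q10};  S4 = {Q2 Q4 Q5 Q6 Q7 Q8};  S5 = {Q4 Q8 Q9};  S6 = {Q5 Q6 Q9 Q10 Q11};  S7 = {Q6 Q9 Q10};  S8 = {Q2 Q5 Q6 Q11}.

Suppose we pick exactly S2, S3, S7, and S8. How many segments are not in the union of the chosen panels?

Union of S2, S3, S7, S8 = {Q1, Q2, Q3, Q4, Q5, Q6, Q7, Q8, Q9, Q10, Q11} — that's every segment, so 0 are uncovered.

0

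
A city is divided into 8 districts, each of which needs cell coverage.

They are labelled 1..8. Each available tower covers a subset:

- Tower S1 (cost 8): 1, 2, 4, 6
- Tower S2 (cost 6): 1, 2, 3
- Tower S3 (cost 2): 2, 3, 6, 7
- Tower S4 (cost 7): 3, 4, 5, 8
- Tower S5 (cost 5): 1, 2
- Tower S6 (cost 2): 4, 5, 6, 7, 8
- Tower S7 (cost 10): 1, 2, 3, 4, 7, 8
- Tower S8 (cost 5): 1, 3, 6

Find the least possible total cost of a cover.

8

S2, S6 together cover every district (S2 ∪ S6 = {1, 2, 3, 4, 5, 6, 7, 8}); total cost 6 + 2 = 8.
The greedy pick S6, S3, S5 costs 9; no covering selection beats 8.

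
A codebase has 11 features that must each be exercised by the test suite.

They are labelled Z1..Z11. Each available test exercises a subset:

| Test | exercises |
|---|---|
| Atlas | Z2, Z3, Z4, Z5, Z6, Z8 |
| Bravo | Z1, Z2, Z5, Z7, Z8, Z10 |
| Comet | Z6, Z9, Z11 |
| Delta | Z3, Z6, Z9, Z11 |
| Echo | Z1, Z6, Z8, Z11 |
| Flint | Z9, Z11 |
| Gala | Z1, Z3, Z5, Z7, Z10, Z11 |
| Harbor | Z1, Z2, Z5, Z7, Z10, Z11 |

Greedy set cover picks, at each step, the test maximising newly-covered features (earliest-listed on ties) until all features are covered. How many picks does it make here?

3

Greedy: pick Atlas (covers 6 new) → pick Gala (covers 4 new) → pick Comet (covers 1 new). Total picks: 3.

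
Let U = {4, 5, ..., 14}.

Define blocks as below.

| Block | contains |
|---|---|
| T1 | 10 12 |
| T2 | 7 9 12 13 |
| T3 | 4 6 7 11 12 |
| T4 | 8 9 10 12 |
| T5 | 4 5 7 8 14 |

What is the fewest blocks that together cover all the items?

4

T2 and T3 and T4 and T5 together: T2 ∪ T3 ∪ T4 ∪ T5 = {4, 5, 6, 7, 8, 9, 10, 11, 12, 13, 14} — every item is covered.
No 3 of the 5 blocks cover everything (all 10 combinations miss at least one item), so 4 is optimal.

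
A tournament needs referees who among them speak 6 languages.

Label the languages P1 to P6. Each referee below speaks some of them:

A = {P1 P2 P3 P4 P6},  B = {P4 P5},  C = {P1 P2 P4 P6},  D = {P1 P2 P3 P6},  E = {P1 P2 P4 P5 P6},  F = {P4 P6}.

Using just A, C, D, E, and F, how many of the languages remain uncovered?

Union of A, C, D, E, F = {P1, P2, P3, P4, P5, P6} — that's every language, so 0 are uncovered.

0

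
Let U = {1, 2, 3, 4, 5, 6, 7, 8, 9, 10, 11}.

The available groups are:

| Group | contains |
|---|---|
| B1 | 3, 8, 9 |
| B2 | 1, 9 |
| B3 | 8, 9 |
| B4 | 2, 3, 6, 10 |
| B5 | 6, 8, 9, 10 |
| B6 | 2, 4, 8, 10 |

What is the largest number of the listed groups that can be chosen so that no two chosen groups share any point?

B2, B6 are pairwise disjoint (B2={1,9}; B6={2,4,8,10}).
Every remaining group overlaps one of these, and no 3 of the listed groups are pairwise disjoint, so 2 is the maximum.

2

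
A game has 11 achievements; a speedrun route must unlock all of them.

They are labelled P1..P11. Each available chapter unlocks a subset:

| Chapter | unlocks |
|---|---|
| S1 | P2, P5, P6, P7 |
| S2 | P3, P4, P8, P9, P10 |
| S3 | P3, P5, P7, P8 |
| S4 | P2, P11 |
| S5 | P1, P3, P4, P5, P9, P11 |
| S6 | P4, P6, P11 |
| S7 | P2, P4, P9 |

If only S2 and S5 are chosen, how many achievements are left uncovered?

Union of S2, S5 = {P1, P3, P4, P5, P8, P9, P10, P11}.
Not covered: P2, P6, P7 — 3 achievements.

3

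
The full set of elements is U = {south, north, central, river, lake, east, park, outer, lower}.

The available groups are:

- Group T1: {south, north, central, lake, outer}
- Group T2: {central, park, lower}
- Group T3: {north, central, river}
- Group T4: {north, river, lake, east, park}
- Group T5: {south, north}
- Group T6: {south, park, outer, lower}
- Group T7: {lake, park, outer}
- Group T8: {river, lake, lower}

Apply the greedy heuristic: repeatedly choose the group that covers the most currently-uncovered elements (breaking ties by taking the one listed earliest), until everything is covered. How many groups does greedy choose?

3

Greedy: pick T1 (covers 5 new) → pick T4 (covers 3 new) → pick T2 (covers 1 new). Total picks: 3.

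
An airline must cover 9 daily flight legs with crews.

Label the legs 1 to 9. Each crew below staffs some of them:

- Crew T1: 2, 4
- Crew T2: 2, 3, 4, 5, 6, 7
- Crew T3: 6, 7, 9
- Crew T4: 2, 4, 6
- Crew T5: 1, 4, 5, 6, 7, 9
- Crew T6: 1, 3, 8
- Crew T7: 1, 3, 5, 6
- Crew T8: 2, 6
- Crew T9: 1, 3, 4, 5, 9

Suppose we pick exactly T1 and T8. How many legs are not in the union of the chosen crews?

Union of T1, T8 = {2, 4, 6}.
Not covered: 1, 3, 5, 7, 8, 9 — 6 legs.

6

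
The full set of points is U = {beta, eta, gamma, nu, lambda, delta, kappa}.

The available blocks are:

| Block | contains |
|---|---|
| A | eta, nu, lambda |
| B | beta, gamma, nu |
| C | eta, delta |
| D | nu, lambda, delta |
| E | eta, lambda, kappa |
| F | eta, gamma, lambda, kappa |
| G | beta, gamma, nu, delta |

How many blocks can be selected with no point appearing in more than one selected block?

B, E are pairwise disjoint (B={beta,gamma,nu}; E={eta,lambda,kappa}).
Every remaining block overlaps one of these, and no 3 of the listed blocks are pairwise disjoint, so 2 is the maximum.

2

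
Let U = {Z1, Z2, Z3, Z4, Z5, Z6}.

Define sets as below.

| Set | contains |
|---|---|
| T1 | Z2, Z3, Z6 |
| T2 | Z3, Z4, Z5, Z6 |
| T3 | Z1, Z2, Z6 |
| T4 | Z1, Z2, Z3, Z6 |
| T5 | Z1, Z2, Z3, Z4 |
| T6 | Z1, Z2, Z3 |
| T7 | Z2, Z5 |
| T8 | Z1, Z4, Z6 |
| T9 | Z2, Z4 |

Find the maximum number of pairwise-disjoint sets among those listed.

T7, T8 are pairwise disjoint (T7={Z2,Z5}; T8={Z1,Z4,Z6}).
Every remaining set overlaps one of these, and no 3 of the listed sets are pairwise disjoint, so 2 is the maximum.

2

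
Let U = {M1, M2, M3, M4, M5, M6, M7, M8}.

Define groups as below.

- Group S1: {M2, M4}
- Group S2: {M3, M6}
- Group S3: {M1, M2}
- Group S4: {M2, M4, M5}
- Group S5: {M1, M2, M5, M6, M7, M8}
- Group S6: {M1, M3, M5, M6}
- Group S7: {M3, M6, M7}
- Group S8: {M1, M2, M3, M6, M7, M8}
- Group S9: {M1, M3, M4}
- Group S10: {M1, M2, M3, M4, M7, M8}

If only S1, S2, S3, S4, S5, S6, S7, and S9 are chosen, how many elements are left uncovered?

Union of S1, S2, S3, S4, S5, S6, S7, S9 = {M1, M2, M3, M4, M5, M6, M7, M8} — that's every element, so 0 are uncovered.

0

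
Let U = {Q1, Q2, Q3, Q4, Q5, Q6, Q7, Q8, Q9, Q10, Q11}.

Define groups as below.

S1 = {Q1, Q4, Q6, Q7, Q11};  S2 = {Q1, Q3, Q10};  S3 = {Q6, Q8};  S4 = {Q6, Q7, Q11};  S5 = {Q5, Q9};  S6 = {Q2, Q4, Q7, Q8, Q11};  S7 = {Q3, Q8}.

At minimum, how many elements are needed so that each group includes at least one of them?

The 4 elements {Q6, Q8, Q9, Q10} hit every group.
No choice of 3 elements meets every group, so 4 is the minimum.

4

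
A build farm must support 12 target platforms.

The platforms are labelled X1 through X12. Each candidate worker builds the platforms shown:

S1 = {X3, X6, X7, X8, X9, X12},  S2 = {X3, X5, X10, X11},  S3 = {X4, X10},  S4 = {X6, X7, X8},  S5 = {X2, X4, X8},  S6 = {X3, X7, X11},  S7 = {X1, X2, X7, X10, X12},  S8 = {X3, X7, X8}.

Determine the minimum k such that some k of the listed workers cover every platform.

4

Take {S1, S2, S3, S7}. Their union is {X1, X2, X3, X4, X5, X6, X7, X8, X9, X10, X11, X12}, which is all 12 platforms.
No 3 of the 8 workers cover everything (all 56 combinations miss at least one platform), so 4 is optimal.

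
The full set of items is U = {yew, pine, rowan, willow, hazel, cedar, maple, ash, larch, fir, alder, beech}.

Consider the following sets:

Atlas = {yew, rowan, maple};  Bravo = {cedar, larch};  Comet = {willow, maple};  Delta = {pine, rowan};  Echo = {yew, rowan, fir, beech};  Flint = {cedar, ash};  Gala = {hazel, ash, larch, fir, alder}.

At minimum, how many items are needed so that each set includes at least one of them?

H = {rowan, cedar, maple, ash} meets every set (each contains at least one member of H), and |H| = 4.
No choice of 3 items meets every set, so 4 is the minimum.

4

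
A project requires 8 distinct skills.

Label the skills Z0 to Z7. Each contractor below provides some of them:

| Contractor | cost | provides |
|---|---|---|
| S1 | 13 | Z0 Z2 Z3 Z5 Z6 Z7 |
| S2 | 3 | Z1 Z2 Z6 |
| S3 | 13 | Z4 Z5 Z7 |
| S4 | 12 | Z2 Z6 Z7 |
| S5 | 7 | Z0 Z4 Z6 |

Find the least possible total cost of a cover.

S1, S2, S5 together cover every skill (S1 ∪ S2 ∪ S5 = {Z0, Z1, Z2, Z3, Z4, Z5, Z6, Z7}); total cost 13 + 3 + 7 = 23.
No covering selection has total cost below 23.

23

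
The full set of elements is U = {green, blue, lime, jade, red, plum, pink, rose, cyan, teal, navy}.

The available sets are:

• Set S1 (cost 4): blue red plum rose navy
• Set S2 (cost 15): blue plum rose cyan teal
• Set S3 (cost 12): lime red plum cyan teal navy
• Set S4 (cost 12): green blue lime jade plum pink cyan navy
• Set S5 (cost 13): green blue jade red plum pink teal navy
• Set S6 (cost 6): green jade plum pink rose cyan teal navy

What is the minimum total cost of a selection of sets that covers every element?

22

S1, S4, S6 together cover every element (S1 ∪ S4 ∪ S6 = {green, blue, lime, jade, red, plum, pink, rose, cyan, teal, navy}); total cost 4 + 12 + 6 = 22.
No covering selection has total cost below 22.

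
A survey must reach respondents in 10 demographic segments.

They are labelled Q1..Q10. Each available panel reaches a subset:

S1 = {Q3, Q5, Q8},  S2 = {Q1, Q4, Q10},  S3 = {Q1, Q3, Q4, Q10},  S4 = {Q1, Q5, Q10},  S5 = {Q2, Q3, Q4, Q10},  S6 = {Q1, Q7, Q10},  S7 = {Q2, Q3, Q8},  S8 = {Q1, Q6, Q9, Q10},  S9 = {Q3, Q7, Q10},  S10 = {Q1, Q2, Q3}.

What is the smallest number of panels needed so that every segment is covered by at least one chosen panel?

S1 and S5 and S8 and S9 together: S1 ∪ S5 ∪ S8 ∪ S9 = {Q1, Q2, Q3, Q4, Q5, Q6, Q7, Q8, Q9, Q10} — every segment is covered.
No 3 of the 10 panels cover everything (all 120 combinations miss at least one segment), so 4 is optimal.

4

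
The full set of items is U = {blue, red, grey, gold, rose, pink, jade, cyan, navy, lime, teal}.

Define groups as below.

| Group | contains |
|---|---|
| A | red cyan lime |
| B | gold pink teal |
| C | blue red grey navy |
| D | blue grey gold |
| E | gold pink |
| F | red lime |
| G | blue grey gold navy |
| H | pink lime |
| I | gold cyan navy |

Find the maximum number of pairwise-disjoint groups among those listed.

2

A, E are pairwise disjoint (A={red,cyan,lime}; E={gold,pink}).
Every remaining group overlaps one of these, and no 3 of the listed groups are pairwise disjoint, so 2 is the maximum.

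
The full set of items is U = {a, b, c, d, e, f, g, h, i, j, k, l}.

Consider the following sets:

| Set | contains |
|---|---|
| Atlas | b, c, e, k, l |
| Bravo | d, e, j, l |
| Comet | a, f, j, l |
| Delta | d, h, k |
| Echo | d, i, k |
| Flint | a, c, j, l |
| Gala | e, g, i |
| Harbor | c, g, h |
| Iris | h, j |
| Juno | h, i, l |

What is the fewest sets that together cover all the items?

4

Take {Atlas, Comet, Echo, Harbor}. Their union is {a, b, c, d, e, f, g, h, i, j, k, l}, which is all 12 items.
Only Atlas contains b, so Atlas is forced; the remaining 7 items need at least 3 more sets (each remaining set adds at most 3) — so at least 4 sets are needed, and 4 is optimal.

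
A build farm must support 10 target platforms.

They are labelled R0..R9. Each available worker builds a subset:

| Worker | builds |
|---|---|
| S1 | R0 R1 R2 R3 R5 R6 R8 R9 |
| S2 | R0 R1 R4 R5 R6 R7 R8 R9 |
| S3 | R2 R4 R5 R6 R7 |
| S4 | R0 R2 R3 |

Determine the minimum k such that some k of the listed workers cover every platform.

2

S2 and S4 together: S2 ∪ S4 = {R0, R1, R2, R3, R4, R5, R6, R7, R8, R9} — every platform is covered.
No single worker has all 10 platforms (the largest, S1, has 8), so 2 is optimal.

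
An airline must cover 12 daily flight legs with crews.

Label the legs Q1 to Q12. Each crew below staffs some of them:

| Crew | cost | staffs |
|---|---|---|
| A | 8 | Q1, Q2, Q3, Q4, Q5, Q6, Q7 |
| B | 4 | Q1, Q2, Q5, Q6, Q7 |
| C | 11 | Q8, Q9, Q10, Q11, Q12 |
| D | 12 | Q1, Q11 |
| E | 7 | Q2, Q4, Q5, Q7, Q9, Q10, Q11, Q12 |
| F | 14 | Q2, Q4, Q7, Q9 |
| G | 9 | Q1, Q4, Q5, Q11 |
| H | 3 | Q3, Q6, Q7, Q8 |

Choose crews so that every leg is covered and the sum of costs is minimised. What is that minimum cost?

14

B, E, H together cover every leg (B ∪ E ∪ H = {Q1, Q2, Q3, Q4, Q5, Q6, Q7, Q8, Q9, Q10, Q11, Q12}); total cost 4 + 7 + 3 = 14.
No covering selection has total cost below 14.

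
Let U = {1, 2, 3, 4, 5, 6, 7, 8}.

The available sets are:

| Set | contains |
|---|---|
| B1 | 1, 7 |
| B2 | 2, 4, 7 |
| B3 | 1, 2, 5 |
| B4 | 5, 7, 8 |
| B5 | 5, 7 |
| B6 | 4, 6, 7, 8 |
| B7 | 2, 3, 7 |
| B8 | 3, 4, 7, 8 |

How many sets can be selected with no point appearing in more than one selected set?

B3, B6 are pairwise disjoint (B3={1,2,5}; B6={4,6,7,8}).
Every remaining set overlaps one of these, and no 3 of the listed sets are pairwise disjoint, so 2 is the maximum.

2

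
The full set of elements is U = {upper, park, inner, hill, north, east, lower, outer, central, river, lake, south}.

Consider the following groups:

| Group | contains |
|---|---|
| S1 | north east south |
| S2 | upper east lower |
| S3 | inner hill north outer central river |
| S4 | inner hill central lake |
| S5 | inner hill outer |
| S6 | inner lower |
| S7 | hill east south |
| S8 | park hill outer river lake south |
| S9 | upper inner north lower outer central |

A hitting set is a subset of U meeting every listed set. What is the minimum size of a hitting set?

H = {inner, lower, south} meets every group (each contains at least one member of H), and |H| = 3.
No choice of 2 elements meets every group, so 3 is the minimum.

3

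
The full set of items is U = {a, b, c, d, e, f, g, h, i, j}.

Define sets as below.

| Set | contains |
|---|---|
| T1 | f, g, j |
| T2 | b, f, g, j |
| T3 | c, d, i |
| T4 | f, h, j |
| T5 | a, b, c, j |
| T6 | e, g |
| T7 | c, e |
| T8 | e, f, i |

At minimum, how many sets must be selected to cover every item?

T3 and T4 and T5 and T6 together: T3 ∪ T4 ∪ T5 ∪ T6 = {a, b, c, d, e, f, g, h, i, j} — every item is covered.
Only T4 contains h, so T4 is forced; the remaining 7 items need at least 3 more sets (each remaining set adds at most 3) — so at least 4 sets are needed, and 4 is optimal.

4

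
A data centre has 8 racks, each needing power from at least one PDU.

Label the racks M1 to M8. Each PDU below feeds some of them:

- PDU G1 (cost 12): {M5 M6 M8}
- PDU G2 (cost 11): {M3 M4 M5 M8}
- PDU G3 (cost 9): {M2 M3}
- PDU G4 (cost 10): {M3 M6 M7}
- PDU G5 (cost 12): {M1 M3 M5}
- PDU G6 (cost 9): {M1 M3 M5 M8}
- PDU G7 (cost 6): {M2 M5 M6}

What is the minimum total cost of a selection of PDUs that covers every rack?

36

G2, G4, G6, G7 together cover every rack (G2 ∪ G4 ∪ G6 ∪ G7 = {M1, M2, M3, M4, M5, M6, M7, M8}); total cost 11 + 10 + 9 + 6 = 36.
No covering selection has total cost below 36.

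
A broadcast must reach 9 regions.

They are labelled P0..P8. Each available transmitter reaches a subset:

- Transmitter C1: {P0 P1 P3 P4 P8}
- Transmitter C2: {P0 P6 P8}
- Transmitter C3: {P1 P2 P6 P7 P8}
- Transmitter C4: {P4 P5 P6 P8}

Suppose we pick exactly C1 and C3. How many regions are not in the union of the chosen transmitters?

Union of C1, C3 = {P0, P1, P2, P3, P4, P6, P7, P8}.
Not covered: P5 — 1 region.

1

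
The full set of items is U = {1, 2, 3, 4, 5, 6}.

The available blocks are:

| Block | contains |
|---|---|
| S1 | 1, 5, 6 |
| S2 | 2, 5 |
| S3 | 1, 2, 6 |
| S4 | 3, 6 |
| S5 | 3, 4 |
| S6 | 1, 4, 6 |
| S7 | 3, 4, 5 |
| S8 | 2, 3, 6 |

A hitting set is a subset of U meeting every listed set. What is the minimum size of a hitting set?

3

Take H = {4, 5, 6}. Each listed block contains at least one of these, so H is a hitting set of size 3.
No choice of 2 items meets every block, so 3 is the minimum.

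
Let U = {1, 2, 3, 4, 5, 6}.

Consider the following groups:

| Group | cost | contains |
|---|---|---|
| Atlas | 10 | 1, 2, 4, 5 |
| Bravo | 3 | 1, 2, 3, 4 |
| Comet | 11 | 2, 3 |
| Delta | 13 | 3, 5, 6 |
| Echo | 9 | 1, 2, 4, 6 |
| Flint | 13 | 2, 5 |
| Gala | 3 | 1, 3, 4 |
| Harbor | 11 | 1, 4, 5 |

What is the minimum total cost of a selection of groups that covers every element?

16

Bravo, Delta together cover every element (Bravo ∪ Delta = {1, 2, 3, 4, 5, 6}); total cost 3 + 13 = 16.
No covering selection has total cost below 16.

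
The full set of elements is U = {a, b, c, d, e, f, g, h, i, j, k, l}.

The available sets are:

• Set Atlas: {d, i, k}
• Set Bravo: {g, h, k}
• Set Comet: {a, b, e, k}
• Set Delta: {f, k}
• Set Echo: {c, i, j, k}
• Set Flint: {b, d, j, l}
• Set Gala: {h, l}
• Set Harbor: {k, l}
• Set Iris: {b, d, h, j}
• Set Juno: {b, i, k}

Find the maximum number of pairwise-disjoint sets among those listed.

2

Bravo, Flint are pairwise disjoint (Bravo={g,h,k}; Flint={b,d,j,l}).
Every remaining set overlaps one of these, and no 3 of the listed sets are pairwise disjoint, so 2 is the maximum.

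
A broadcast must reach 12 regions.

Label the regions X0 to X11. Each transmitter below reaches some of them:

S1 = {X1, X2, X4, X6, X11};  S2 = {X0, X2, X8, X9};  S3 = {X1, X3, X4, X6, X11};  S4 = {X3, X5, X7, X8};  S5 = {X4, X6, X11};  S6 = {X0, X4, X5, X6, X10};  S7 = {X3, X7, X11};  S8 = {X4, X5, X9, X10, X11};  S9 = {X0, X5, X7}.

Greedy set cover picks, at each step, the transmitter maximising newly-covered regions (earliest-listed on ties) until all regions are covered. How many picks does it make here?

Greedy: pick S1 (covers 5 new) → pick S4 (covers 4 new) → pick S2 (covers 2 new) → pick S6 (covers 1 new). Total picks: 4.

4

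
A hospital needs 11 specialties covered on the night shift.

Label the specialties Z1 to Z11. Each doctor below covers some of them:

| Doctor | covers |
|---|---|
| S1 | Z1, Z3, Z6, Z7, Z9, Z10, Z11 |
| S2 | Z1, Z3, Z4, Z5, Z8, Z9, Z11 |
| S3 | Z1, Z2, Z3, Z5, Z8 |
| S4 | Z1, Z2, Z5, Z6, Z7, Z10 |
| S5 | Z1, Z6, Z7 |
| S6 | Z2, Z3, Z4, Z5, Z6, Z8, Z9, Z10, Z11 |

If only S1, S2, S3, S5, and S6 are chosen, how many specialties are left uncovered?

0

Union of S1, S2, S3, S5, S6 = {Z1, Z2, Z3, Z4, Z5, Z6, Z7, Z8, Z9, Z10, Z11} — that's every specialty, so 0 are uncovered.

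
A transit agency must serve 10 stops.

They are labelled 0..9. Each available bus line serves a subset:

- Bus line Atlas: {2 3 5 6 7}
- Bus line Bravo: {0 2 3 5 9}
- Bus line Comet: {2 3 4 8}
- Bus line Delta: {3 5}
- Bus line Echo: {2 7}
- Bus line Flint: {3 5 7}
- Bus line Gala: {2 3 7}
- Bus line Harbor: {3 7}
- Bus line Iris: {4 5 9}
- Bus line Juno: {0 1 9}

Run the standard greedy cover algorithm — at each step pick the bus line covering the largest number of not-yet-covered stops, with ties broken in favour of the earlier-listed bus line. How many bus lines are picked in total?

Greedy: pick Atlas (covers 5 new) → pick Juno (covers 3 new) → pick Comet (covers 2 new). Total picks: 3.

3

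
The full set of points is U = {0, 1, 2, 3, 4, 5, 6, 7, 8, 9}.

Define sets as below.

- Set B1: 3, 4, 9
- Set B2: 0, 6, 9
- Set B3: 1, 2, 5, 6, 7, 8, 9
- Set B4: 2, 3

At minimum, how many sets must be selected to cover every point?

B1 and B2 and B3 together: B1 ∪ B2 ∪ B3 = {0, 1, 2, 3, 4, 5, 6, 7, 8, 9} — every point is covered.
Only B2 contains 0, so B2 is forced; the remaining 7 points need at least 2 more sets (each remaining set adds at most 5) — so at least 3 sets are needed, and 3 is optimal.

3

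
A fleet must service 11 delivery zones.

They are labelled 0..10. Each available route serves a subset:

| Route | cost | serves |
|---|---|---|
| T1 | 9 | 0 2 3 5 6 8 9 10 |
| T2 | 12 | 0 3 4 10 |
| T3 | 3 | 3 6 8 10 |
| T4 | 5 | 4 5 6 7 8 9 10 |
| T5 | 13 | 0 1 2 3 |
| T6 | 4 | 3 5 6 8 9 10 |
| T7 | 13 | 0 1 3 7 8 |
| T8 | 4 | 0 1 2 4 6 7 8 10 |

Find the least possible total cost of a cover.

8

T6, T8 together cover every zone (T6 ∪ T8 = {0, 1, 2, 3, 4, 5, 6, 7, 8, 9, 10}); total cost 4 + 4 = 8.
No covering selection has total cost below 8.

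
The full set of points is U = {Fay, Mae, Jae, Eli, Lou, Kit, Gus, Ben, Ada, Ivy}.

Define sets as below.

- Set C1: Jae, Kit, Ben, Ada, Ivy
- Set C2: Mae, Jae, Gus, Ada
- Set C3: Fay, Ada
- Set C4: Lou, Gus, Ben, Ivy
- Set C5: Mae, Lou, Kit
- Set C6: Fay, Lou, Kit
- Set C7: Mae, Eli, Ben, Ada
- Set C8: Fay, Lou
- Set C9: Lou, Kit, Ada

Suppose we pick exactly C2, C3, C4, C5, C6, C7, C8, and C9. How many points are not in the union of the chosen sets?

0

Union of C2, C3, C4, C5, C6, C7, C8, C9 = {Fay, Mae, Jae, Eli, Lou, Kit, Gus, Ben, Ada, Ivy} — that's every point, so 0 are uncovered.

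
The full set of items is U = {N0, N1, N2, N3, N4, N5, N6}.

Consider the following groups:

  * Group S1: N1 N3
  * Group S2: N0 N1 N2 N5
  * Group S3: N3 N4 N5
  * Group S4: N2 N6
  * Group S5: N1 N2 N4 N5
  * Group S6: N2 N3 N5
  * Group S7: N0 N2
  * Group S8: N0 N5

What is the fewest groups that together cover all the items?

3

S2 and S3 and S4 together: S2 ∪ S3 ∪ S4 = {N0, N1, N2, N3, N4, N5, N6} — every item is covered.
Only S4 contains N6, so S4 is forced; the remaining 5 items need at least 2 more groups (each remaining group adds at most 3) — so at least 3 groups are needed, and 3 is optimal.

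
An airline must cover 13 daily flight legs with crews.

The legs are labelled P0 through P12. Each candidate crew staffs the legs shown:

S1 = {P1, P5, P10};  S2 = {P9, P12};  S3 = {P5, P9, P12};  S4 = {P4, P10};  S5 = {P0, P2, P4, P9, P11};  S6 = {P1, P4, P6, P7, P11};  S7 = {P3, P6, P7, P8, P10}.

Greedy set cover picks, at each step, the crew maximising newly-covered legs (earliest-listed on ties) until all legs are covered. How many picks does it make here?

Greedy: pick S5 (covers 5 new) → pick S7 (covers 5 new) → pick S1 (covers 2 new) → pick S2 (covers 1 new). Total picks: 4.

4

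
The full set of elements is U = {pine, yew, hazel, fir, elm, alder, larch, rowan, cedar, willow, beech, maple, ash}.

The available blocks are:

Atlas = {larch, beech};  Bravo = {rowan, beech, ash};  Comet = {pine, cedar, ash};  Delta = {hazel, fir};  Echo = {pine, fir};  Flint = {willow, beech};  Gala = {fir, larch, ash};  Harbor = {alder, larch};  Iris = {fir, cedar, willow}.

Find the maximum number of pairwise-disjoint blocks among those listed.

4

Comet, Delta, Flint, Harbor are pairwise disjoint (Comet={pine,cedar,ash}; Delta={hazel,fir}; Flint={willow,beech}; Harbor={alder,larch}).
Every remaining block overlaps one of these, and no 5 of the listed blocks are pairwise disjoint, so 4 is the maximum.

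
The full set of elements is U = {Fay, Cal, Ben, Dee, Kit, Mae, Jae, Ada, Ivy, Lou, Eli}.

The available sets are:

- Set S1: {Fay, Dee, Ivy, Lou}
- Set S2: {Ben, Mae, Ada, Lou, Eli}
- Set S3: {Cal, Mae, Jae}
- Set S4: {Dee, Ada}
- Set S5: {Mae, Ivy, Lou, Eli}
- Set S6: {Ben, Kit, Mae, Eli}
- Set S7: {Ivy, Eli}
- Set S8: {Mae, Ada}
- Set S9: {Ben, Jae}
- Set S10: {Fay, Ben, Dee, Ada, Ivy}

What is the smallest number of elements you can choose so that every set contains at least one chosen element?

4

The 4 elements {Mae, Jae, Ada, Ivy} hit every set.
No choice of 3 elements meets every set, so 4 is the minimum.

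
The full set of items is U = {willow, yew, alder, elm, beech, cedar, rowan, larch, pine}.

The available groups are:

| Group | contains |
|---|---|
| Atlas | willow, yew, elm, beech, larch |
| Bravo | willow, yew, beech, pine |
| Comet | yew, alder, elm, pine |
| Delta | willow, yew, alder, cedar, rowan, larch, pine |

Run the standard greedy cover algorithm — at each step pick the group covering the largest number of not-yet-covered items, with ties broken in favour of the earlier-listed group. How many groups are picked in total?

2

Greedy: pick Delta (covers 7 new) → pick Atlas (covers 2 new). Total picks: 2.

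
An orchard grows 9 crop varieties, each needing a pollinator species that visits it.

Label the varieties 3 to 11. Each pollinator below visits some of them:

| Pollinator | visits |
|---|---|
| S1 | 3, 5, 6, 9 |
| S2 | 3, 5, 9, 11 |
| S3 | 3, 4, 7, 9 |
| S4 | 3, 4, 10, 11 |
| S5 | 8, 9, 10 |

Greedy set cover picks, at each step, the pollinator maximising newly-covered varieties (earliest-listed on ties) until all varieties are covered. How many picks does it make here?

4

Greedy: pick S1 (covers 4 new) → pick S4 (covers 3 new) → pick S3 (covers 1 new) → pick S5 (covers 1 new). Total picks: 4.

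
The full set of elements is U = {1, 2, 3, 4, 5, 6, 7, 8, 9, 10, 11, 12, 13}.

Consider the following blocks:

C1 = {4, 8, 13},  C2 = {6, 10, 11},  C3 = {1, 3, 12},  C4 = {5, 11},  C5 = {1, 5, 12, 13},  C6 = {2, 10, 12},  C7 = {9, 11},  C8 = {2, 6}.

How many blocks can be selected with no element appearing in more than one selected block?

C1, C3, C4, C8 are pairwise disjoint (C1={4,8,13}; C3={1,3,12}; C4={5,11}; C8={2,6}).
Every remaining block overlaps one of these, and no 5 of the listed blocks are pairwise disjoint, so 4 is the maximum.

4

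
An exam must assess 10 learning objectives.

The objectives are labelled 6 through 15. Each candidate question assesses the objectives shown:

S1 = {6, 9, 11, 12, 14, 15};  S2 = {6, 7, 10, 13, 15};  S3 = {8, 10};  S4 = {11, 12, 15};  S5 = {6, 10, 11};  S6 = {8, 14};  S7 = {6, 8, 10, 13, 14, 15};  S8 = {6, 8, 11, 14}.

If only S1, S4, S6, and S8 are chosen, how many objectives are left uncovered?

3

Union of S1, S4, S6, S8 = {6, 8, 9, 11, 12, 14, 15}.
Not covered: 7, 10, 13 — 3 objectives.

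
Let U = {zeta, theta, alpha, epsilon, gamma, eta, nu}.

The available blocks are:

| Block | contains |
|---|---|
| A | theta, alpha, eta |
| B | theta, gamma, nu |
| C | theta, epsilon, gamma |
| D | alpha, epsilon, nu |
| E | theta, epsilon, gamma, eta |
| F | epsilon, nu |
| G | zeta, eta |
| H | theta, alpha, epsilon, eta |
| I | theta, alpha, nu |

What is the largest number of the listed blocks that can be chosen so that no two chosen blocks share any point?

F, G are pairwise disjoint (F={epsilon,nu}; G={zeta,eta}).
Every remaining block overlaps one of these, and no 3 of the listed blocks are pairwise disjoint, so 2 is the maximum.

2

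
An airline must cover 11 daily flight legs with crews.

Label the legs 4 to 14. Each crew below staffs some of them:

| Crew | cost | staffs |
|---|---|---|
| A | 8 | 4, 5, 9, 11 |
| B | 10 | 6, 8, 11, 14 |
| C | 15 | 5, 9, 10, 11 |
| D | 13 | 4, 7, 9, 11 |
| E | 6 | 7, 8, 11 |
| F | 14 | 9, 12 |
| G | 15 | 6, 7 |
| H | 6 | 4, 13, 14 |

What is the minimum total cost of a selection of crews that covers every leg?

51

B, C, E, F, H together cover every leg (B ∪ C ∪ E ∪ F ∪ H = {4, 5, 6, 7, 8, 9, 10, 11, 12, 13, 14}); total cost 10 + 15 + 6 + 14 + 6 = 51.
The greedy pick A, E, H, B, F, C costs 59; no covering selection beats 51.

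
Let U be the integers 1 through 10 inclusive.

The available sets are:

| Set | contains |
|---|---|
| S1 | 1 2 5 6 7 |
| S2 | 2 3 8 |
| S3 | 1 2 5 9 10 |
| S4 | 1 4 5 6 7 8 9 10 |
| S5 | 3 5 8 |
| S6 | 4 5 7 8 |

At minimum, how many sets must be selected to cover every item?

2

S2 and S4 together: S2 ∪ S4 = {1, 2, 3, 4, 5, 6, 7, 8, 9, 10} — every item is covered.
No single set has all 10 items (the largest, S4, has 8), so 2 is optimal.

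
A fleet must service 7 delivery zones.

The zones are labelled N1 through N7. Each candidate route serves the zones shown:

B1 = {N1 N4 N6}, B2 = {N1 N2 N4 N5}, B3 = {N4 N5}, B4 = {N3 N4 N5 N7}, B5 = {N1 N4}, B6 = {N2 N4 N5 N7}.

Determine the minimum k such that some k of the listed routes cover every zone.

3

B1 and B4 and B6 together: B1 ∪ B4 ∪ B6 = {N1, N2, N3, N4, N5, N6, N7} — every zone is covered.
Only B4 contains N3, so B4 is forced; the remaining 3 zones need at least 2 more routes (each remaining route adds at most 2) — so at least 3 routes are needed, and 3 is optimal.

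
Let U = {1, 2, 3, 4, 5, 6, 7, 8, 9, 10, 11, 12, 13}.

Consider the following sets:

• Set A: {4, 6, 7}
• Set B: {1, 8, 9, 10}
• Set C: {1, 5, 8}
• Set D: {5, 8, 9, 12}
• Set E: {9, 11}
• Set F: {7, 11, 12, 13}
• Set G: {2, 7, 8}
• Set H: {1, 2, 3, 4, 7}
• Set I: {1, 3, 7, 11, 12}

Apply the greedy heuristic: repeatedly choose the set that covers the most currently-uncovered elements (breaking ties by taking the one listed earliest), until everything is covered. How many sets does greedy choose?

Greedy: pick H (covers 5 new) → pick D (covers 4 new) → pick F (covers 2 new) → pick A (covers 1 new) → pick B (covers 1 new). Total picks: 5.

5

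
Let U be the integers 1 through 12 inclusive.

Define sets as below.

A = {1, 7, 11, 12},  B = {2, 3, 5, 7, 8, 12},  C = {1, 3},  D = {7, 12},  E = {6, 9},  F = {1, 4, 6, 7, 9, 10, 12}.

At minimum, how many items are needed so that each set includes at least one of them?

3

H = {1, 9, 12} meets every set (each contains at least one member of H), and |H| = 3.
The sets C, D, E are pairwise disjoint, so any hitting set needs a separate item for each — at least 3. Hence 3 is optimal.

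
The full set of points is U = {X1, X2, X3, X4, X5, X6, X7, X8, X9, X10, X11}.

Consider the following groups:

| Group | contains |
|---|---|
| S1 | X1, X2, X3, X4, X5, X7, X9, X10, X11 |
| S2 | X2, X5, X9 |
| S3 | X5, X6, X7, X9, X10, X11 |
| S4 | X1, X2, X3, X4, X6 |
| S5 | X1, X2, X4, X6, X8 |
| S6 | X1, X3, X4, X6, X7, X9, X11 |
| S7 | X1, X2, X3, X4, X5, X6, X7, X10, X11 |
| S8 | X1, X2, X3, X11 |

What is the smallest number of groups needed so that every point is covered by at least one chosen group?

2

S1 and S5 together: S1 ∪ S5 = {X1, X2, X3, X4, X5, X6, X7, X8, X9, X10, X11} — every point is covered.
No single group has all 11 points (the largest, S1, has 9), so 2 is optimal.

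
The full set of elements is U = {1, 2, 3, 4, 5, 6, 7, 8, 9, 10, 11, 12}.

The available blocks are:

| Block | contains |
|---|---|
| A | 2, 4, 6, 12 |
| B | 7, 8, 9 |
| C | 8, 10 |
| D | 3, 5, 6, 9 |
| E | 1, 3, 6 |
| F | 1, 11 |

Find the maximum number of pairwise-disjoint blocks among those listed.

3

C, D, F are pairwise disjoint (C={8,10}; D={3,5,6,9}; F={1,11}).
Every remaining block overlaps one of these, and no 4 of the listed blocks are pairwise disjoint, so 3 is the maximum.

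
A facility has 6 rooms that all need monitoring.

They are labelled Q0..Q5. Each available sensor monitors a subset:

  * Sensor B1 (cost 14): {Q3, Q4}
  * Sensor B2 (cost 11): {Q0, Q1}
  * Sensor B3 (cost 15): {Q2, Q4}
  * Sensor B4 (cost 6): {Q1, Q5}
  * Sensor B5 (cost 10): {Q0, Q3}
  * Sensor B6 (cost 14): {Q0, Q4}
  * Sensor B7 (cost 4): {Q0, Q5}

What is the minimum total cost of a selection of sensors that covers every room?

31

B3, B4, B5 together cover every room (B3 ∪ B4 ∪ B5 = {Q0, Q1, Q2, Q3, Q4, Q5}); total cost 15 + 6 + 10 = 31.
The greedy pick B7, B4, B1, B3 costs 39; no covering selection beats 31.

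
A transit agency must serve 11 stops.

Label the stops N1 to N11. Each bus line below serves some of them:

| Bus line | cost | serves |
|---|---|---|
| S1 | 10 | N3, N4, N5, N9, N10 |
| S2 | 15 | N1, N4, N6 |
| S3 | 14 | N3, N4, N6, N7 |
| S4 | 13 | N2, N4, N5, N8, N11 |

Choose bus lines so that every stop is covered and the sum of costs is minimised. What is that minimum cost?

52

S1, S2, S3, S4 together cover every stop (S1 ∪ S2 ∪ S3 ∪ S4 = {N1, N2, N3, N4, N5, N6, N7, N8, N9, N10, N11}); total cost 10 + 15 + 14 + 13 = 52.
No covering selection has total cost below 52.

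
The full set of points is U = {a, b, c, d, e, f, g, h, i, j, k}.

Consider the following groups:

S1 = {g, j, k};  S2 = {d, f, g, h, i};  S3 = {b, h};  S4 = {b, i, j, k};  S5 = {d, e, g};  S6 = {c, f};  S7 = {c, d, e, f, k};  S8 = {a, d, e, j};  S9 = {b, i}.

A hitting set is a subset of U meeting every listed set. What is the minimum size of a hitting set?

4

Take T = {b, d, f, g}. Each listed group contains at least one of these, so T is a hitting set of size 4.
No choice of 3 points meets every group, so 4 is the minimum.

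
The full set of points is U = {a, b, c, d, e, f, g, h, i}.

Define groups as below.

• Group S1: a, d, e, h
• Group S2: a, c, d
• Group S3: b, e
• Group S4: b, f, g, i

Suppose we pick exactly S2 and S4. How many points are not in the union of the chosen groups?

Union of S2, S4 = {a, b, c, d, f, g, i}.
Not covered: e, h — 2 points.

2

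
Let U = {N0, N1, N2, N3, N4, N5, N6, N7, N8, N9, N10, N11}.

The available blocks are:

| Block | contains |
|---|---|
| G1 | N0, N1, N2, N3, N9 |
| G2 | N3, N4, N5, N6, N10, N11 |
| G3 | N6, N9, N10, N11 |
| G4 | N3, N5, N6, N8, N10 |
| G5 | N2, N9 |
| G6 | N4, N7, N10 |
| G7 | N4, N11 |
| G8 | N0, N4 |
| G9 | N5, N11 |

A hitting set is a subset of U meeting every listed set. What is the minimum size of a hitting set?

3

H = {N4, N5, N9} meets every block (each contains at least one member of H), and |H| = 3.
The blocks G4, G5, G7 are pairwise disjoint, so any hitting set needs a separate point for each — at least 3. Hence 3 is optimal.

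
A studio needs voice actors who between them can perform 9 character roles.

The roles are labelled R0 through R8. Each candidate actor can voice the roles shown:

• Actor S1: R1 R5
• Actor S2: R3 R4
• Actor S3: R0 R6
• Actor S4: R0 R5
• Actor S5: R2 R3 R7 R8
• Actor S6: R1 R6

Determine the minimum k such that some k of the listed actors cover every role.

S1 and S2 and S3 and S5 together: S1 ∪ S2 ∪ S3 ∪ S5 = {R0, R1, R2, R3, R4, R5, R6, R7, R8} — every role is covered.
Only S5 contains R2, so S5 is forced; the remaining 5 roles need at least 3 more actors (each remaining actor adds at most 2) — so at least 4 actors are needed, and 4 is optimal.

4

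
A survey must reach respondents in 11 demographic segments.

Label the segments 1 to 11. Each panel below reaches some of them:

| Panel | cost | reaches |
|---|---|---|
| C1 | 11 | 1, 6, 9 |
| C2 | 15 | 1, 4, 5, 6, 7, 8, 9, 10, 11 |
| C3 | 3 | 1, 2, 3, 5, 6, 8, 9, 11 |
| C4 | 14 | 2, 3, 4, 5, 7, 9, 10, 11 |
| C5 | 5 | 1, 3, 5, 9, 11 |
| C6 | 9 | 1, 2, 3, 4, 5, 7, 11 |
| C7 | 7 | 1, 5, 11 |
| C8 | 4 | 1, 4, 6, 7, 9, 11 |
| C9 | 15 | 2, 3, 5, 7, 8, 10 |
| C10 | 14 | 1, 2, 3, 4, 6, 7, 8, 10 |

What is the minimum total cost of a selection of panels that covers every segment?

C3, C10 together cover every segment (C3 ∪ C10 = {1, 2, 3, 4, 5, 6, 7, 8, 9, 10, 11}); total cost 3 + 14 = 17.
The greedy pick C3, C8, C4 costs 21; no covering selection beats 17.

17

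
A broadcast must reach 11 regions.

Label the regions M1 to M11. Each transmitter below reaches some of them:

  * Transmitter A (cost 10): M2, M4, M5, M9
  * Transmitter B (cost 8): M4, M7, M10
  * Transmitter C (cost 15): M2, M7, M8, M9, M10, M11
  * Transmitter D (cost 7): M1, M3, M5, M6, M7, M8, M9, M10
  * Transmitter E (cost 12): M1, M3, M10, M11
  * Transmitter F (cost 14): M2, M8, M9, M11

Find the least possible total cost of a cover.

A, D, E together cover every region (A ∪ D ∪ E = {M1, M2, M3, M4, M5, M6, M7, M8, M9, M10, M11}); total cost 10 + 7 + 12 = 29.
No covering selection has total cost below 29.

29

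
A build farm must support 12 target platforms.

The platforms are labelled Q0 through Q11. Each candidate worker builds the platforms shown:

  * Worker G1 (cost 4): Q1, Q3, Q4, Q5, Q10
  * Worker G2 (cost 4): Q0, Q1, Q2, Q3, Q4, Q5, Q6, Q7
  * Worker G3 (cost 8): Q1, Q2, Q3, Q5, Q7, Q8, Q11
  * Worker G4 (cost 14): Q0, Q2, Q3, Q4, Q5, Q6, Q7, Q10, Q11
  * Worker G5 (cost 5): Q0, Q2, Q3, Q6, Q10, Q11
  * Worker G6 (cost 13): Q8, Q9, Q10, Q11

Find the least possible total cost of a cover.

17

G2, G6 together cover every platform (G2 ∪ G6 = {Q0, Q1, Q2, Q3, Q4, Q5, Q6, Q7, Q8, Q9, Q10, Q11}); total cost 4 + 13 = 17.
The greedy pick G2, G5, G6 costs 22; no covering selection beats 17.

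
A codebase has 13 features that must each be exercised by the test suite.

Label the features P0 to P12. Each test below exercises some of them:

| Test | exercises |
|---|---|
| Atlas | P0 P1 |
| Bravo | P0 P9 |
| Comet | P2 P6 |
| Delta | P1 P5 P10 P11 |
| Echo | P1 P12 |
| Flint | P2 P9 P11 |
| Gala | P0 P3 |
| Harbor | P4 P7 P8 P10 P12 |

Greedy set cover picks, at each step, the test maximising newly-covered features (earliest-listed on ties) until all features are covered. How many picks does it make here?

5

Greedy: pick Harbor (covers 5 new) → pick Delta (covers 3 new) → pick Bravo (covers 2 new) → pick Comet (covers 2 new) → pick Gala (covers 1 new). Total picks: 5.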